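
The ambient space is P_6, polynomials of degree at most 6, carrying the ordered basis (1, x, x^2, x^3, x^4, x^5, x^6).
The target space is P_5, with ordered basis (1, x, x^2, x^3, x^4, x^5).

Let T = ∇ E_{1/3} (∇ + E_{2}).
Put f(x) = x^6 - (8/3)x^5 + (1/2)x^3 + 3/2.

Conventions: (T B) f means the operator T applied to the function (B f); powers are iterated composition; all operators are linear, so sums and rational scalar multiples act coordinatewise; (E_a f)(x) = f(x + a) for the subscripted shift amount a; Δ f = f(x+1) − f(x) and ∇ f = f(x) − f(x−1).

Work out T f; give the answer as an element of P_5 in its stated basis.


g(x) = 6x^5 + (215/3)x^4 - (220/9)x^3 + (2039/6)x^2 - (20771/162)x + 19717/486

∇ f = 6x^5 - (85/3)x^4 + (140/3)x^3 - (241/6)x^2 + (107/6)x - 19/6
E_{2} f = x^6 + (28/3)x^5 + (100/3)x^4 + (323/6)x^3 + (89/3)x^2 - (46/3)x - 95/6
(∇ + E_{2}) f = x^6 + (46/3)x^5 + 5x^4 + (201/2)x^3 - (21/2)x^2 + (5/2)x - 19
E_{1/3} (∇ + E_{2}) f = x^6 + (52/3)x^5 + (290/9)x^4 + (2249/18)x^3 + (8035/81)x^2 + (7463/243)x - 22577/1458
∇ E_{1/3} (∇ + E_{2}) f = 6x^5 + (215/3)x^4 - (220/9)x^3 + (2039/6)x^2 - (20771/162)x + 19717/486


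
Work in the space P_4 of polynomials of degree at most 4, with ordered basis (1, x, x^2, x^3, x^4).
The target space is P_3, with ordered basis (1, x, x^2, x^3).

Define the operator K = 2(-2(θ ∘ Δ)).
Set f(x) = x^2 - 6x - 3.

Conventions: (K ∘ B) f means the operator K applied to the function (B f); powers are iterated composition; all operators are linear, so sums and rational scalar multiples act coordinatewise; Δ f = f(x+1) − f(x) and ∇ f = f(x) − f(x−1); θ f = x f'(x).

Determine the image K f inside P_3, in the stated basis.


g(x) = -8x

Δ f = 2x - 5
θ Δ f = 2x
(-2(θ ∘ Δ)) f = -4x
(2(-2(θ ∘ Δ))) f = -8x


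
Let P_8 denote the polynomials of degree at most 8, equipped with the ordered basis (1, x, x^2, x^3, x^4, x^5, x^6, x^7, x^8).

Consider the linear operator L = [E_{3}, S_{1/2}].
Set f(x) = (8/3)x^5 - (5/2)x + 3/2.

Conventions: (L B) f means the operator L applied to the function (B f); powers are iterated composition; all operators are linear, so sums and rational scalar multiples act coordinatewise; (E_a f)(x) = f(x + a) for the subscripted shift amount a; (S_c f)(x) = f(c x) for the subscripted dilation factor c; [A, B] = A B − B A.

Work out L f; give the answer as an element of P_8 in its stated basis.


the image equals g(x) = -(5/4)x^4 - (45/2)x^3 - (315/2)x^2 - (2025/4)x - 624

S_{1/2} f = (1/12)x^5 - (5/4)x + 3/2
E_{3} S_{1/2} f = (1/12)x^5 + (5/4)x^4 + (15/2)x^3 + (45/2)x^2 + (65/2)x + 18
E_{3} f = (8/3)x^5 + 40x^4 + 240x^3 + 720x^2 + (2155/2)x + 642
S_{1/2} E_{3} f = (1/12)x^5 + (5/2)x^4 + 30x^3 + 180x^2 + (2155/4)x + 642
[E_{3}, S_{1/2}] f = -(5/4)x^4 - (45/2)x^3 - (315/2)x^2 - (2025/4)x - 624


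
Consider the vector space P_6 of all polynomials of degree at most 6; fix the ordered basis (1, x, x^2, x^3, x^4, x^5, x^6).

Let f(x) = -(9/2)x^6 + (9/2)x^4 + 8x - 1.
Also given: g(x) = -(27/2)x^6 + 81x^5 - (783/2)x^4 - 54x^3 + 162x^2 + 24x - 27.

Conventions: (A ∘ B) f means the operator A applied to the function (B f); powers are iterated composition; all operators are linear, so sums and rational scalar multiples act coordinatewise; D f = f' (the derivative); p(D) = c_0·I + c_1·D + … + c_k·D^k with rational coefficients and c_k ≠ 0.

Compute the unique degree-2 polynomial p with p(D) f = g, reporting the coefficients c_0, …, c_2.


D^0 f = -(9/2)x^6 + (9/2)x^4 + 8x - 1
D^1 f = -27x^5 + 18x^3 + 8
D^2 f = -135x^4 + 54x^2
matching coefficients of g against c_0 f + c_1 Df + … from the top degree down determines the c_i
solution: c_0 = 3, c_1 = -3, c_2 = 3

p(D) = 3·I − 3·D + 3·D^2, i.e. c_0 = 3, c_1 = -3, c_2 = 3


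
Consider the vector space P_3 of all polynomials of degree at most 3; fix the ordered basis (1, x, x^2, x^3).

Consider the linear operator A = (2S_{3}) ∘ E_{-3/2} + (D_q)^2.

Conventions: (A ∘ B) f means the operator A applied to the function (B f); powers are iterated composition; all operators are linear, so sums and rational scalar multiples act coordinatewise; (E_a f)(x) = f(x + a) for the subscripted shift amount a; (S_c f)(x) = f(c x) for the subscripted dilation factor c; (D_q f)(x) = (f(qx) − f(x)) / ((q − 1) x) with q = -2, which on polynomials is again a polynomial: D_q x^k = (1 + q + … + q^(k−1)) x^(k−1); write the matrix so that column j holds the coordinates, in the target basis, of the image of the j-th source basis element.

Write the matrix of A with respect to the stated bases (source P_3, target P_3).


the matrix is [[2, -3, 7/2, -27/4]; [0, 6, -18, 75/2]; [0, 0, 18, -81]; [0, 0, 0, 54]] (rows listed top to bottom)

image of 1: 2
image of x: 6x - 3
image of x^2: 18x^2 - 18x + 7/2
image of x^3: 54x^3 - 81x^2 + (75/2)x - 27/4
each image's coordinates form column j of the matrix


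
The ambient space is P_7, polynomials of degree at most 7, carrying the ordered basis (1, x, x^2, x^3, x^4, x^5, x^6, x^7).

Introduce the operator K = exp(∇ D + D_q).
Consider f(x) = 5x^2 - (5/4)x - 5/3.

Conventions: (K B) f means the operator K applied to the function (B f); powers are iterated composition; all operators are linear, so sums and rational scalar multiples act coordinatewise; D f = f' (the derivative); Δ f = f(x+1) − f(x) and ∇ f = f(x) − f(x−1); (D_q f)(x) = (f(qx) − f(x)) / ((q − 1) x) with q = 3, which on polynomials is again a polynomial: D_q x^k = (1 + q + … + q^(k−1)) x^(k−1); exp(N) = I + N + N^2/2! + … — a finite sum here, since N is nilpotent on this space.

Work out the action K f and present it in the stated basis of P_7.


the result is g(x) = 5x^2 + (75/4)x + 205/12

order-1 term: 20x + 35/4
order-2 term: 10
the series for exp(∇ D + D_q) f terminates at order 2
exp(∇ D + D_q) f = 5x^2 + (75/4)x + 205/12


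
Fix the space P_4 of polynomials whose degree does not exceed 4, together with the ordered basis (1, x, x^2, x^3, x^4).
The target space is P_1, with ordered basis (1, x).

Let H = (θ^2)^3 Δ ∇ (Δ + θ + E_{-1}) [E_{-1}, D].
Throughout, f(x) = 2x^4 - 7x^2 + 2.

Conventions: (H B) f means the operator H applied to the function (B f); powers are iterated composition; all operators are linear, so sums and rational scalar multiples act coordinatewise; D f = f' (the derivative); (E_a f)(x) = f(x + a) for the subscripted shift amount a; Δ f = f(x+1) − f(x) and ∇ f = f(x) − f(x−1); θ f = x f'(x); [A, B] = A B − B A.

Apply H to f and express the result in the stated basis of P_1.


the image equals g(x) = 0

D f = 8x^3 - 14x
E_{-1} D f = 8x^3 - 24x^2 + 10x + 6
E_{-1} f = 2x^4 - 8x^3 + 5x^2 + 6x - 3
D E_{-1} f = 8x^3 - 24x^2 + 10x + 6
[E_{-1}, D] f = 0
Δ [E_{-1}, D] f = 0
θ [E_{-1}, D] f = 0
E_{-1} [E_{-1}, D] f = 0
(Δ + θ + E_{-1}) [E_{-1}, D] f = 0
∇ (Δ + θ + E_{-1}) [E_{-1}, D] f = 0
Δ ∇ (Δ + θ + E_{-1}) [E_{-1}, D] f = 0
θ (Δ ∇ (Δ + θ + E_{-1}) [E_{-1}, D]) f = 0
θ θ (Δ ∇ (Δ + θ + E_{-1}) [E_{-1}, D]) f = 0
θ θ^2 (Δ ∇ (Δ + θ + E_{-1}) [E_{-1}, D]) f = 0
θ θ θ^2 (Δ ∇ (Δ + θ + E_{-1}) [E_{-1}, D]) f = 0
θ θ^2 θ^2 (Δ ∇ (Δ + θ + E_{-1}) [E_{-1}, D]) f = 0
θ θ θ^2 θ^2 (Δ ∇ (Δ + θ + E_{-1}) [E_{-1}, D]) f = 0


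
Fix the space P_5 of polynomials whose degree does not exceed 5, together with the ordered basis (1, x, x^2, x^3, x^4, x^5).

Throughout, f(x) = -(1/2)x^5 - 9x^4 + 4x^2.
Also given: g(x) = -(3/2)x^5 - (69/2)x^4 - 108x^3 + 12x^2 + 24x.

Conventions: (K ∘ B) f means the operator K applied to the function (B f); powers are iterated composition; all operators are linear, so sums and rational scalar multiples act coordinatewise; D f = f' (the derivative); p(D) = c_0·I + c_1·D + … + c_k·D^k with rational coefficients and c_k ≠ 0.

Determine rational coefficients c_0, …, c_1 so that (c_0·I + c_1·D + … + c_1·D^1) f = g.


c_0 = 3, c_1 = 3

D^0 f = -(1/2)x^5 - 9x^4 + 4x^2
D^1 f = -(5/2)x^4 - 36x^3 + 8x
matching coefficients of g against c_0 f + c_1 Df + … from the top degree down determines the c_i
solution: c_0 = 3, c_1 = 3


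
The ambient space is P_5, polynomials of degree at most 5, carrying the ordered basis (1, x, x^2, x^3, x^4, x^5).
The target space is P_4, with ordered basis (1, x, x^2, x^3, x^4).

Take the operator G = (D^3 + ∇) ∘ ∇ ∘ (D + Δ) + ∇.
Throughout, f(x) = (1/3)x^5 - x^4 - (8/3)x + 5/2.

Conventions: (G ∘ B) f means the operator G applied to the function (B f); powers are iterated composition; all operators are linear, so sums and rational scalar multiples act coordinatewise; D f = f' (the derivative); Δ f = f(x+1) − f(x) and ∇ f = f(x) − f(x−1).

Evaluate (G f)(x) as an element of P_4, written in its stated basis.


the result is g(x) = (5/3)x^4 - (22/3)x^3 + (148/3)x^2 - (341/3)x + 148

D f = (5/3)x^4 - 4x^3 - 8/3
Δ f = (5/3)x^4 - (2/3)x^3 - (8/3)x^2 - (7/3)x - 10/3
(D + Δ) f = (10/3)x^4 - (14/3)x^3 - (8/3)x^2 - (7/3)x - 6
∇ (D + Δ) f = (40/3)x^3 - 34x^2 + 22x - 23/3
D ∇ (D + Δ) f = 40x^2 - 68x + 22
D D ∇ (D + Δ) f = 80x - 68
D D D ∇ (D + Δ) f = 80
∇ ∇ (D + Δ) f = 40x^2 - 108x + 208/3
(D^3 + ∇) ∇ (D + Δ) f = 40x^2 - 108x + 448/3
∇ f = (5/3)x^4 - (22/3)x^3 + (28/3)x^2 - (17/3)x - 4/3
((D^3 + ∇) ∘ ∇ ∘ (D + Δ) + ∇) f = (5/3)x^4 - (22/3)x^3 + (148/3)x^2 - (341/3)x + 148


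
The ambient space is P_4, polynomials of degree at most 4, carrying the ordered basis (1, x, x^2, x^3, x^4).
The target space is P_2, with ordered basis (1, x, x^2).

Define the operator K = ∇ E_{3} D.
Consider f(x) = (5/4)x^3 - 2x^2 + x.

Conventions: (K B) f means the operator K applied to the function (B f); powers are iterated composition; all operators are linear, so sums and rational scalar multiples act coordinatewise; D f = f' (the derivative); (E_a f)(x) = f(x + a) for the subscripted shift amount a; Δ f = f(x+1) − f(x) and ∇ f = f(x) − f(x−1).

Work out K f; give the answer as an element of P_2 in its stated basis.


the result is g(x) = (15/2)x + 59/4

D f = (15/4)x^2 - 4x + 1
E_{3} D f = (15/4)x^2 + (37/2)x + 91/4
∇ E_{3} D f = (15/2)x + 59/4


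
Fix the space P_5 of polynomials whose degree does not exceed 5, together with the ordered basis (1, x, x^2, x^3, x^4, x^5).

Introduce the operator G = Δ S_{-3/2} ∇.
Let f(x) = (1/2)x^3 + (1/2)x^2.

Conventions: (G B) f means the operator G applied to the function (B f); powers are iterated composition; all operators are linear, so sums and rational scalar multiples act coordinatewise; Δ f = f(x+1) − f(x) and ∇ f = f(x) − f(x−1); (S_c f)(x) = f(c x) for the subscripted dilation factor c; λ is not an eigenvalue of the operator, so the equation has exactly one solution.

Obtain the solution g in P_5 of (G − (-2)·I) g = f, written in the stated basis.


write g with unknown coordinates in the stated basis and equate coefficients in (G − (-2)·I) g = f
solving from the highest basis element down gives g = (1/4)x^3 + (1/4)x^2 - (27/16)x - 33/32
check: G g = (27/8)x + 33/16
so G g − (-2)·g = (1/2)x^3 + (1/2)x^2 = f ✓

the result is g(x) = (1/4)x^3 + (1/4)x^2 - (27/16)x - 33/32


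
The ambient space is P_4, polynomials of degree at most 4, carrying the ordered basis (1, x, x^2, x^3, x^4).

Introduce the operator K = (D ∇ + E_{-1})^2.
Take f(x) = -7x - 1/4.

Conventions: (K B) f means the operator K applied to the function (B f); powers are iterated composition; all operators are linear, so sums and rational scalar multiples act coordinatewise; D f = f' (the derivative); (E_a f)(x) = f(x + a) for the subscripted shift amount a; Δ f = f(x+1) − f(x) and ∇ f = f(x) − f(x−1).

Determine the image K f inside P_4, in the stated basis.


∇ f = -7
D ∇ f = 0
E_{-1} f = -7x + 27/4
(D ∇ + E_{-1}) f = -7x + 27/4
∇ (D ∇ + E_{-1}) f = -7
D ∇ (D ∇ + E_{-1}) f = 0
E_{-1} (D ∇ + E_{-1}) f = -7x + 55/4
(D ∇ + E_{-1}) (D ∇ + E_{-1}) f = -7x + 55/4

g(x) = -7x + 55/4


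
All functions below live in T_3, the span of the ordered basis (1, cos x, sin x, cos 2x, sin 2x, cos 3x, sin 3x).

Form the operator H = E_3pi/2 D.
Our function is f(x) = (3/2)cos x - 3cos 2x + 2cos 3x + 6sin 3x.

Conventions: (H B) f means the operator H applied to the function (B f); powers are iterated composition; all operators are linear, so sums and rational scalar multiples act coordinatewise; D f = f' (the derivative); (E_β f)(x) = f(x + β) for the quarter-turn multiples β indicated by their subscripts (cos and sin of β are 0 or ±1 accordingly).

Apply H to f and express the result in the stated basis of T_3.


D f = -(3/2)sin x + 6sin 2x + 18cos 3x - 6sin 3x
E_3pi/2 D f = (3/2)cos x - 6sin 2x - 6cos 3x - 18sin 3x

the result is g(x) = (3/2)cos x - 6sin 2x - 6cos 3x - 18sin 3x


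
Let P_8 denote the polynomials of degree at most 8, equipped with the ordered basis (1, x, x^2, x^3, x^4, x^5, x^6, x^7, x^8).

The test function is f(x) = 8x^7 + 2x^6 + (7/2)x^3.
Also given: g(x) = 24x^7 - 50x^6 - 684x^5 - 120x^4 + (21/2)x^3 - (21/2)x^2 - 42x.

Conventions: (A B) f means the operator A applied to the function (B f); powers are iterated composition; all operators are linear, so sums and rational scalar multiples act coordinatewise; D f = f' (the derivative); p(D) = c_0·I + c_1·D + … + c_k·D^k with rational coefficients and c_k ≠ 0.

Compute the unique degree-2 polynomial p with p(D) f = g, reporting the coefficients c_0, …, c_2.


D^0 f = 8x^7 + 2x^6 + (7/2)x^3
D^1 f = 56x^6 + 12x^5 + (21/2)x^2
D^2 f = 336x^5 + 60x^4 + 21x
matching coefficients of g against c_0 f + c_1 Df + … from the top degree down determines the c_i
solution: c_0 = 3, c_1 = -1, c_2 = -2

c_0 = 3, c_1 = -1, c_2 = -2


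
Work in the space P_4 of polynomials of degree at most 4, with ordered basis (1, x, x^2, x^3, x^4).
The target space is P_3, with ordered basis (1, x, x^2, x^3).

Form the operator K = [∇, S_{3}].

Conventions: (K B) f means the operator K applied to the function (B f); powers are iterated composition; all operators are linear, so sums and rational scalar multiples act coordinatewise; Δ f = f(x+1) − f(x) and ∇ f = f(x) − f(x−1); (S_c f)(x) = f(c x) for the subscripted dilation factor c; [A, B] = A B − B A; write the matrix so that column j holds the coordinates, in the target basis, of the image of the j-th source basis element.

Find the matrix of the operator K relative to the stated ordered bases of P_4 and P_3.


the matrix is [[0, 2, -8, 26, -80]; [0, 0, 12, -72, 312]; [0, 0, 0, 54, -432]; [0, 0, 0, 0, 216]] (rows listed top to bottom)

image of 1: 0
image of x: 2
image of x^2: 12x - 8
image of x^3: 54x^2 - 72x + 26
image of x^4: 216x^3 - 432x^2 + 312x - 80
each image's coordinates form column j of the matrix


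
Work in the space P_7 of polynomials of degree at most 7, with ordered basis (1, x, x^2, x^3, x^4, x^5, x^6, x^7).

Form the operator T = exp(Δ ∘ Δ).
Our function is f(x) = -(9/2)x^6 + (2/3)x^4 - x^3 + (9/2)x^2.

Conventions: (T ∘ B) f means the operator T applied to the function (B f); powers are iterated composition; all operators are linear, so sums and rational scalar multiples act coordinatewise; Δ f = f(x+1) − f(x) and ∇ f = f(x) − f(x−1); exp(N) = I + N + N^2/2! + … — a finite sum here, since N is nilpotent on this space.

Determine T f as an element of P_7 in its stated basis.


order-1 term: -135x^4 - 540x^3 - 937x^2 - 800x - 800/3
order-2 term: -810x^2 - 3240x - 3502
order-3 term: -540
the series for exp(Δ ∘ Δ) f terminates at order 3
exp(Δ ∘ Δ) f = -(9/2)x^6 - (403/3)x^4 - 541x^3 - (3485/2)x^2 - 4040x - 12926/3

g(x) = -(9/2)x^6 - (403/3)x^4 - 541x^3 - (3485/2)x^2 - 4040x - 12926/3


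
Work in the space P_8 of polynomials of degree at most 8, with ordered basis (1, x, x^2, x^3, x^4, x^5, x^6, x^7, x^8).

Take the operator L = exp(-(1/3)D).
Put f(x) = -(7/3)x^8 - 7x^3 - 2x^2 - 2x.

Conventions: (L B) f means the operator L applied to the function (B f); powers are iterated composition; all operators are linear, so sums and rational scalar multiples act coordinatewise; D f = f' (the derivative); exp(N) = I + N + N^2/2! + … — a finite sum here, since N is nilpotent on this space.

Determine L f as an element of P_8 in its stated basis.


order-1 term: (56/9)x^7 + 7x^2 + (4/3)x + 2/3
order-2 term: -(196/27)x^6 - (7/3)x - 2/9
order-3 term: (392/81)x^5 + 7/27
order-4 term: -(490/243)x^4
order-5 term: (392/729)x^3
order-6 term: -(196/2187)x^2
order-7 term: (56/6561)x
order-8 term: -7/19683
the series for exp(-(1/3)D) f terminates at order 8
exp(-(1/3)D) f = -(7/3)x^8 + (56/9)x^7 - (196/27)x^6 + (392/81)x^5 - (490/243)x^4 - (4711/729)x^3 + (10739/2187)x^2 - (19627/6561)x + 13844/19683

g(x) = -(7/3)x^8 + (56/9)x^7 - (196/27)x^6 + (392/81)x^5 - (490/243)x^4 - (4711/729)x^3 + (10739/2187)x^2 - (19627/6561)x + 13844/19683


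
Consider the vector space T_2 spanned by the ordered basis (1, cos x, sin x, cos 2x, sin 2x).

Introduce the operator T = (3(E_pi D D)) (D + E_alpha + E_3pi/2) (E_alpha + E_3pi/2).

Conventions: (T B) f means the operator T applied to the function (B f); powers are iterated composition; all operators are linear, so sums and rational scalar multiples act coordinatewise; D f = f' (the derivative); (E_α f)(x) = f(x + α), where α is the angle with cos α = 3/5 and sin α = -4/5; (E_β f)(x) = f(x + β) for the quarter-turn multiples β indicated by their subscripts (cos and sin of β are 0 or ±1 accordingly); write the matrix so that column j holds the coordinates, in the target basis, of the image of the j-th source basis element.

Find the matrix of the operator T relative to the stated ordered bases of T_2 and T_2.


image of 1: 0
image of cos x: -(81/25)cos x + (117/25)sin x
image of sin x: -(117/25)cos x - (81/25)sin x
image of cos 2x: -(19776/625)cos 2x - (768/625)sin 2x
image of sin 2x: (768/625)cos 2x - (19776/625)sin 2x
each image's coordinates form column j of the matrix

the matrix is [[0, 0, 0, 0, 0]; [0, -81/25, -117/25, 0, 0]; [0, 117/25, -81/25, 0, 0]; [0, 0, 0, -19776/625, 768/625]; [0, 0, 0, -768/625, -19776/625]] (rows listed top to bottom)


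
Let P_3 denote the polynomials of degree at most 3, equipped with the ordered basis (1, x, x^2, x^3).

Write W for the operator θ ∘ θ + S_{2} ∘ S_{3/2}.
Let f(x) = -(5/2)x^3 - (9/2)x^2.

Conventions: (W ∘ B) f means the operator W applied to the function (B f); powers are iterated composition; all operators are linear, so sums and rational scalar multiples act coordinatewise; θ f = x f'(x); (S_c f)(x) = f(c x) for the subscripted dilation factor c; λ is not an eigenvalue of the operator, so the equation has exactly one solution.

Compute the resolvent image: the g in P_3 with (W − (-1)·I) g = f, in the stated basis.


g(x) = -(5/74)x^3 - (9/28)x^2

write g with unknown coordinates in the stated basis and equate coefficients in (W − (-1)·I) g = f
solving from the highest basis element down gives g = -(5/74)x^3 - (9/28)x^2
check: W g = -(90/37)x^3 - (117/28)x^2
so W g − (-1)·g = -(5/2)x^3 - (9/2)x^2 = f ✓


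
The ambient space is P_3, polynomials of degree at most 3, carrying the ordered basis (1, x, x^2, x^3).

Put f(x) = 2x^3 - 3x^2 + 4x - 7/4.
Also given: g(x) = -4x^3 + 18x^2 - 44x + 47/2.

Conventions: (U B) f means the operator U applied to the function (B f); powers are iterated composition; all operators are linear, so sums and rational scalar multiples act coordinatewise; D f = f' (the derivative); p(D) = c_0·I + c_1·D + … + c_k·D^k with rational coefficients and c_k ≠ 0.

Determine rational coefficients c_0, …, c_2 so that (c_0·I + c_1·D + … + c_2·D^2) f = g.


D^0 f = 2x^3 - 3x^2 + 4x - 7/4
D^1 f = 6x^2 - 6x + 4
D^2 f = 12x - 6
matching coefficients of g against c_0 f + c_1 Df + … from the top degree down determines the c_i
solution: c_0 = -2, c_1 = 2, c_2 = -2

p(D) = -2·I + 2·D − 2·D^2, i.e. c_0 = -2, c_1 = 2, c_2 = -2


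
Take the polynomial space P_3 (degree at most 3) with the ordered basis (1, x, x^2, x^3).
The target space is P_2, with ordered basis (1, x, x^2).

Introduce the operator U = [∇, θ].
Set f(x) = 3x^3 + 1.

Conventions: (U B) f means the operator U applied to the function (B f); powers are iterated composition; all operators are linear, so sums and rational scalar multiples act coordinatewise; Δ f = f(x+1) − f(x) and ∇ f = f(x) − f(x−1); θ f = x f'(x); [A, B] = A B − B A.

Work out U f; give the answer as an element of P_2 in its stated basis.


the result is g(x) = 9x^2 - 18x + 9

θ f = 9x^3
∇ θ f = 27x^2 - 27x + 9
∇ f = 9x^2 - 9x + 3
θ ∇ f = 18x^2 - 9x
[∇, θ] f = 9x^2 - 18x + 9


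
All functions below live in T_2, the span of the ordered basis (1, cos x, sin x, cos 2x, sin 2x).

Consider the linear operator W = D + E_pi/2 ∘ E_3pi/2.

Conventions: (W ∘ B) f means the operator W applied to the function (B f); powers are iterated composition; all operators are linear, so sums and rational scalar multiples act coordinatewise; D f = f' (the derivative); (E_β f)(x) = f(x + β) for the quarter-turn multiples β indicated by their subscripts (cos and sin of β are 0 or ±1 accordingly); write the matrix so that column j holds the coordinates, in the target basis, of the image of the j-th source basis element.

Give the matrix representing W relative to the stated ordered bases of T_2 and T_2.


image of 1: 1
image of cos x: cos x - sin x
image of sin x: cos x + sin x
image of cos 2x: cos 2x - 2sin 2x
image of sin 2x: 2cos 2x + sin 2x
each image's coordinates form column j of the matrix

the matrix is [[1, 0, 0, 0, 0]; [0, 1, 1, 0, 0]; [0, -1, 1, 0, 0]; [0, 0, 0, 1, 2]; [0, 0, 0, -2, 1]] (rows listed top to bottom)


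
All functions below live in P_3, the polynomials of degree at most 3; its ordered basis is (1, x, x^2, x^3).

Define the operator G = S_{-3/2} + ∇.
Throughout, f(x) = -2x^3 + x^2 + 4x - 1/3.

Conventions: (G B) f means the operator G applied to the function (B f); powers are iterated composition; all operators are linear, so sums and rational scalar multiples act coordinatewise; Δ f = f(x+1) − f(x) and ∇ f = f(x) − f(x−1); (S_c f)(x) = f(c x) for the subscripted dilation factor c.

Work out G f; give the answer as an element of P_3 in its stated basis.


the image equals g(x) = (27/4)x^3 - (15/4)x^2 + 2x + 2/3

S_{-3/2} f = (27/4)x^3 + (9/4)x^2 - 6x - 1/3
∇ f = -6x^2 + 8x + 1
(S_{-3/2} + ∇) f = (27/4)x^3 - (15/4)x^2 + 2x + 2/3


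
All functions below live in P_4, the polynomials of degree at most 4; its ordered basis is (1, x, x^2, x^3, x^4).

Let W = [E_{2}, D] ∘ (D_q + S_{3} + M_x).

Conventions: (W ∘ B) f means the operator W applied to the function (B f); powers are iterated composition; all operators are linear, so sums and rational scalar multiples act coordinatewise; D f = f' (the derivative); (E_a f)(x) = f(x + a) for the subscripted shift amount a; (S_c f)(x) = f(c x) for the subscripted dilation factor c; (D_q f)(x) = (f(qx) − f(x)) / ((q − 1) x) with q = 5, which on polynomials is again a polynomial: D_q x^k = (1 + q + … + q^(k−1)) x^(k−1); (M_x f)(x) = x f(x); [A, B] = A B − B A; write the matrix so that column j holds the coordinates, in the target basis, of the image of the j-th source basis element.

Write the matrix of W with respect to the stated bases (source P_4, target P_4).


the matrix is [[0, 0, 0, 0, 0]; [0, 0, 0, 0, 0]; [0, 0, 0, 0, 0]; [0, 0, 0, 0, 0]; [0, 0, 0, 0, 0]] (rows listed top to bottom)

image of 1: 0
image of x: 0
image of x^2: 0
image of x^3: 0
image of x^4: 0
each image's coordinates form column j of the matrix


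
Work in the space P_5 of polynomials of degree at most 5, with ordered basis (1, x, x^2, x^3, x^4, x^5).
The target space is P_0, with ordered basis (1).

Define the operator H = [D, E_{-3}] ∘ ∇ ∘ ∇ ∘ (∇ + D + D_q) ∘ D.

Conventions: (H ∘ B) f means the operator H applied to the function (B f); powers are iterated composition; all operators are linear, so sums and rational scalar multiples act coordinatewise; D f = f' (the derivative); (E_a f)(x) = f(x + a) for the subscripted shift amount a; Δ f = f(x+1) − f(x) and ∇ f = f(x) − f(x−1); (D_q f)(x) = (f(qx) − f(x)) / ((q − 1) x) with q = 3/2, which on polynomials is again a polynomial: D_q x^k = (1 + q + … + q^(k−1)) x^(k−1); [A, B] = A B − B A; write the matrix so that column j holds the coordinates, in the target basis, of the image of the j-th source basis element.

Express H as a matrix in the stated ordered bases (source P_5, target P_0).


image of 1: 0
image of x: 0
image of x^2: 0
image of x^3: 0
image of x^4: 0
image of x^5: 0
each image's coordinates form column j of the matrix

the matrix is [[0, 0, 0, 0, 0, 0]] (rows listed top to bottom)


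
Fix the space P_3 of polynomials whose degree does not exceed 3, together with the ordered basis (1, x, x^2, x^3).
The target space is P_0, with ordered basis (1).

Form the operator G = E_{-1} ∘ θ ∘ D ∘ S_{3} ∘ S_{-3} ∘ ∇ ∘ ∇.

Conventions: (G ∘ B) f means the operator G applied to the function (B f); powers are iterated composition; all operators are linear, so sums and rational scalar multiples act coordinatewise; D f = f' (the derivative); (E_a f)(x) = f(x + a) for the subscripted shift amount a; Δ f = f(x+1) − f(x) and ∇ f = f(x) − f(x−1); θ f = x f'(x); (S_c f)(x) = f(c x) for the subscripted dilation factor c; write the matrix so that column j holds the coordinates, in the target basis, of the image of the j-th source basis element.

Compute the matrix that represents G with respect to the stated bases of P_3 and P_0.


image of 1: 0
image of x: 0
image of x^2: 0
image of x^3: 0
each image's coordinates form column j of the matrix

the matrix is [[0, 0, 0, 0]] (rows listed top to bottom)


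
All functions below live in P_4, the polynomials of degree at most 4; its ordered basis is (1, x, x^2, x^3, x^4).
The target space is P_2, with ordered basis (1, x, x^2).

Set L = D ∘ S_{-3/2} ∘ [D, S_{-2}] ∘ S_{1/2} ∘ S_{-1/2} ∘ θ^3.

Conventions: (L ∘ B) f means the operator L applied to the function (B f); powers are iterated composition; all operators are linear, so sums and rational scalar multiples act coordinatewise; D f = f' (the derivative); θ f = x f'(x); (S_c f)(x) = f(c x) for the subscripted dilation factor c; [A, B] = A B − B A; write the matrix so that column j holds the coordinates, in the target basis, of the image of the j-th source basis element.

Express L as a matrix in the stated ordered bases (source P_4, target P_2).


image of 1: 0
image of x: 0
image of x^2: -9
image of x^3: (2187/32)x
image of x^4: -243x^2
each image's coordinates form column j of the matrix

the matrix is [[0, 0, -9, 0, 0]; [0, 0, 0, 2187/32, 0]; [0, 0, 0, 0, -243]] (rows listed top to bottom)


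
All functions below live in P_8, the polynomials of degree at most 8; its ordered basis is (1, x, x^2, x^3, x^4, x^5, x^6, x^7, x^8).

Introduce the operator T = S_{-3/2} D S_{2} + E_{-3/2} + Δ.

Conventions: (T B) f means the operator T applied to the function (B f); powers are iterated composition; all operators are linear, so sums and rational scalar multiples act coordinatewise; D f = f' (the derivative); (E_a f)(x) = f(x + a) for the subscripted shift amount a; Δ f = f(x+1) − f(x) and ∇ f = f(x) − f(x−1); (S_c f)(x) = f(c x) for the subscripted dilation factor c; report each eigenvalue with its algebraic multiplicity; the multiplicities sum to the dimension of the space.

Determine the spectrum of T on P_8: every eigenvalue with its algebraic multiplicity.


image of 1: 1
image of x: x + 3/2
image of x^2: x^2 - 13x + 13/4
image of x^3: x^3 + (105/2)x^2 + (39/4)x - 19/8
image of x^4: x^4 - 218x^3 + (39/2)x^2 - (19/2)x + 97/16
image of x^5: x^5 + (1615/2)x^4 + (65/2)x^3 - (95/4)x^2 + (485/16)x - 211/32
image of x^6: x^6 - 2919x^5 + (195/4)x^4 - (95/2)x^3 + (1455/16)x^2 - (633/16)x + 793/64
image of x^7: x^7 + (20405/2)x^6 + (273/4)x^5 - (665/8)x^4 + (3395/16)x^3 - (4431/32)x^2 + (5551/64)x - 2059/128
image of x^8: x^8 - 34996x^7 + 91x^6 - 133x^5 + (3395/8)x^4 - (1477/4)x^3 + (5551/16)x^2 - (2059/16)x + 6817/256
the matrix is upper triangular; its diagonal is (1, 1, 1, 1, 1, 1, 1, 1, 1)
for a triangular matrix the eigenvalues are the diagonal entries, with algebraic multiplicity their repetition count

λ = 1 (multiplicity 9)


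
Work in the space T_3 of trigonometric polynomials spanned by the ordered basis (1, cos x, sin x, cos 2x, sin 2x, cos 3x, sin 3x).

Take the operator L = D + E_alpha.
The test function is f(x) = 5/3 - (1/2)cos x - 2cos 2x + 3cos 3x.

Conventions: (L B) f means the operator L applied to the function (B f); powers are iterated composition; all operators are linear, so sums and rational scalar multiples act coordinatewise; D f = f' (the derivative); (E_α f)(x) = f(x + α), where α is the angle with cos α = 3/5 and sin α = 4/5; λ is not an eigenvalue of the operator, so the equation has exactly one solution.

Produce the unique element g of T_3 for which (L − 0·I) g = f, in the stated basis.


write g with unknown coordinates in the stated basis and equate coefficients in (L − 0·I) g = f
solving from the highest basis element down gives g = 5/3 - (1/12)cos x - (1/4)sin x + (14/221)cos 2x - (148/221)sin 2x - (351/1514)cos 3x + (1257/1514)sin 3x
check: L g = 5/3 - (1/2)cos x - 2cos 2x + 3cos 3x
so L g − 0·g = 5/3 - (1/2)cos x - 2cos 2x + 3cos 3x = f ✓

the image equals g(x) = 5/3 - (1/12)cos x - (1/4)sin x + (14/221)cos 2x - (148/221)sin 2x - (351/1514)cos 3x + (1257/1514)sin 3x


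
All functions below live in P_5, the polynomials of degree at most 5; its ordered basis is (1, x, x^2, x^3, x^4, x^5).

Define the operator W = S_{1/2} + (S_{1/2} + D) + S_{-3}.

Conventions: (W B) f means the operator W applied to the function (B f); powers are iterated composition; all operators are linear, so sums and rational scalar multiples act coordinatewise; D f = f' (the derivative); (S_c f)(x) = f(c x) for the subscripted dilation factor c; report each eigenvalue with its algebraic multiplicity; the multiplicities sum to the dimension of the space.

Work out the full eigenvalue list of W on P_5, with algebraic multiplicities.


image of 1: 3
image of x: -2x + 1
image of x^2: (19/2)x^2 + 2x
image of x^3: -(107/4)x^3 + 3x^2
image of x^4: (649/8)x^4 + 4x^3
image of x^5: -(3887/16)x^5 + 5x^4
the matrix is upper triangular; its diagonal is (3, -2, 19/2, -107/4, 649/8, -3887/16)
for a triangular matrix the eigenvalues are the diagonal entries, with algebraic multiplicity their repetition count

λ = -3887/16 (multiplicity 1), λ = -107/4 (multiplicity 1), λ = -2 (multiplicity 1), λ = 3 (multiplicity 1), λ = 19/2 (multiplicity 1), λ = 649/8 (multiplicity 1)


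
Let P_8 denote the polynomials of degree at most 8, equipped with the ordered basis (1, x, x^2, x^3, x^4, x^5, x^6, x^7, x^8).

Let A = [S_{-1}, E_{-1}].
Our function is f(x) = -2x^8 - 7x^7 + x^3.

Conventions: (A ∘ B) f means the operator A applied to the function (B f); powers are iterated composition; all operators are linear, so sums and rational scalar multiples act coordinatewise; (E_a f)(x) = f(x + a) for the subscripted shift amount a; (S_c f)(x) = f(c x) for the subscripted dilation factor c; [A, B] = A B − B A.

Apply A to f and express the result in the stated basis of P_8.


g(x) = -32x^7 + 98x^6 - 224x^5 + 490x^4 - 224x^3 + 288x^2 - 32x + 12

E_{-1} f = -2x^8 + 9x^7 - 7x^6 - 35x^5 + 105x^4 - 132x^3 + 88x^2 - 30x + 4
S_{-1} E_{-1} f = -2x^8 - 9x^7 - 7x^6 + 35x^5 + 105x^4 + 132x^3 + 88x^2 + 30x + 4
S_{-1} f = -2x^8 + 7x^7 - x^3
E_{-1} S_{-1} f = -2x^8 + 23x^7 - 105x^6 + 259x^5 - 385x^4 + 356x^3 - 200x^2 + 62x - 8
[S_{-1}, E_{-1}] f = -32x^7 + 98x^6 - 224x^5 + 490x^4 - 224x^3 + 288x^2 - 32x + 12


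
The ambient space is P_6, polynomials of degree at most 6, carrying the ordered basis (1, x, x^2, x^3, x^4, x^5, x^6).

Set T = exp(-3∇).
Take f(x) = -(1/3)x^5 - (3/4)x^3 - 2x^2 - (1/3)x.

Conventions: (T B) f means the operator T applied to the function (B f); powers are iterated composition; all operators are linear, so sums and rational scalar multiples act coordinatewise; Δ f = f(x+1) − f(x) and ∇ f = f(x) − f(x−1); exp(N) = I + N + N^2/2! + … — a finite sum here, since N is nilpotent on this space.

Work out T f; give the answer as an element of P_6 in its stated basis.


the result is g(x) = -(1/3)x^5 + 5x^4 - (163/4)x^3 + (779/4)x^2 - (1591/3)x + 2567/4

order-1 term: 5x^4 - 10x^3 + (67/4)x^2 + (1/4)x - 7/4
order-2 term: -30x^3 + 90x^2 - (501/4)x + 189/4
order-3 term: 90x^2 - 270x + 981/4
order-4 term: -135x + 270
order-5 term: 81
the series for exp(-3∇) f terminates at order 5
exp(-3∇) f = -(1/3)x^5 + 5x^4 - (163/4)x^3 + (779/4)x^2 - (1591/3)x + 2567/4


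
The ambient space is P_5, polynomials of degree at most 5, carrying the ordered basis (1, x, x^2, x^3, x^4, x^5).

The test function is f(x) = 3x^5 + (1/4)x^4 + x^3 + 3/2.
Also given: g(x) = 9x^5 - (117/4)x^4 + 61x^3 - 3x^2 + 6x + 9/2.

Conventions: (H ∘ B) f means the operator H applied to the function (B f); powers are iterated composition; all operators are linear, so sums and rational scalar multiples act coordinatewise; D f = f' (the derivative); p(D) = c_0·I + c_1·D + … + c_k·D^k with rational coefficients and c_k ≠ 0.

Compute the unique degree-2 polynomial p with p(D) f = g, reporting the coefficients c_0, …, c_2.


p(D) = 3·I − 2·D + D^2, i.e. c_0 = 3, c_1 = -2, c_2 = 1

D^0 f = 3x^5 + (1/4)x^4 + x^3 + 3/2
D^1 f = 15x^4 + x^3 + 3x^2
D^2 f = 60x^3 + 3x^2 + 6x
matching coefficients of g against c_0 f + c_1 Df + … from the top degree down determines the c_i
solution: c_0 = 3, c_1 = -2, c_2 = 1


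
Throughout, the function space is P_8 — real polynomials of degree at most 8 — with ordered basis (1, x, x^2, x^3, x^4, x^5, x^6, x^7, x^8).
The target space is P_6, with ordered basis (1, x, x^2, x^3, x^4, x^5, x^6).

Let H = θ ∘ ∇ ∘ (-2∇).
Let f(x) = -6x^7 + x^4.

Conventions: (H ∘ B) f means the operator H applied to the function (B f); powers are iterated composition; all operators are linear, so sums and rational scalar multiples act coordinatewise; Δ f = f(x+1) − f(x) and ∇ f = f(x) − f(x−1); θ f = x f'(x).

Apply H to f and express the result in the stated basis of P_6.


∇ f = -42x^6 + 126x^5 - 210x^4 + 214x^3 - 132x^2 + 46x - 7
(-2∇) f = 84x^6 - 252x^5 + 420x^4 - 428x^3 + 264x^2 - 92x + 14
∇ (-2∇) f = 504x^5 - 2520x^4 + 5880x^3 - 7584x^2 + 5256x - 1540
θ ∇ (-2∇) f = 2520x^5 - 10080x^4 + 17640x^3 - 15168x^2 + 5256x

g(x) = 2520x^5 - 10080x^4 + 17640x^3 - 15168x^2 + 5256x


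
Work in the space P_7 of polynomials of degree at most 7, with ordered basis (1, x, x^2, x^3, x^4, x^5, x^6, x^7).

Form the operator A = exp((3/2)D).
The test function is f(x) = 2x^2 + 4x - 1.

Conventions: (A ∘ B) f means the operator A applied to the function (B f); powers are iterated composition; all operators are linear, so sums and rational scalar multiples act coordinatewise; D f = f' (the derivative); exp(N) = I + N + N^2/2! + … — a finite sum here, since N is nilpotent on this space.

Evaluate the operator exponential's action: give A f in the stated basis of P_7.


order-1 term: 6x + 6
order-2 term: 9/2
the series for exp((3/2)D) f terminates at order 2
exp((3/2)D) f = 2x^2 + 10x + 19/2

g(x) = 2x^2 + 10x + 19/2


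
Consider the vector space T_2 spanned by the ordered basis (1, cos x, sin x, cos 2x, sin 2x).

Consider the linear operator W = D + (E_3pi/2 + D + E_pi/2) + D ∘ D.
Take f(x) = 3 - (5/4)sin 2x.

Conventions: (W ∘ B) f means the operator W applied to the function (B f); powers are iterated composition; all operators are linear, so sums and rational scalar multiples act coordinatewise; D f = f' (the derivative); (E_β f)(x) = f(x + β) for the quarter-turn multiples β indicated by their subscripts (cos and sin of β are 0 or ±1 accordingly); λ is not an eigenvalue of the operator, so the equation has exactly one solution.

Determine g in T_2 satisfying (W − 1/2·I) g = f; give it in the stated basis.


the result is g(x) = 2 + (20/233)cos 2x + (65/466)sin 2x

write g with unknown coordinates in the stated basis and equate coefficients in (W − 1/2·I) g = f
solving from the highest basis element down gives g = 2 + (20/233)cos 2x + (65/466)sin 2x
check: W g = 4 + (10/233)cos 2x - (275/233)sin 2x
so W g − 1/2·g = 3 - (5/4)sin 2x = f ✓


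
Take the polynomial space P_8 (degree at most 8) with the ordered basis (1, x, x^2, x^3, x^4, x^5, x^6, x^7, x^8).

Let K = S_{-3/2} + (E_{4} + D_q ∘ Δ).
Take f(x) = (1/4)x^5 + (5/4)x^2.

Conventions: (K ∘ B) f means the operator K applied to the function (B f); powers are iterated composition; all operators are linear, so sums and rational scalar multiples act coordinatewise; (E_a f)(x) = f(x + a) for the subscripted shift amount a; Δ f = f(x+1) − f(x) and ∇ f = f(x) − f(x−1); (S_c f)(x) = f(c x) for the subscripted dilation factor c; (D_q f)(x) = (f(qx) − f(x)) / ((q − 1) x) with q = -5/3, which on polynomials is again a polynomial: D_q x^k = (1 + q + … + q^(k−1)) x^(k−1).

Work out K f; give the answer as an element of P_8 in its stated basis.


S_{-3/2} f = -(243/128)x^5 + (45/16)x^2
E_{4} f = (1/4)x^5 + 5x^4 + 40x^3 + (645/4)x^2 + 330x + 276
Δ f = (5/4)x^4 + (5/2)x^3 + (5/2)x^2 + (15/4)x + 3/2
D_q Δ f = -(85/27)x^3 + (95/18)x^2 - (5/3)x + 15/4
(E_{4} + D_q ∘ Δ) f = (1/4)x^5 + 5x^4 + (995/27)x^3 + (5995/36)x^2 + (985/3)x + 1119/4
(S_{-3/2} + (E_{4} + D_q ∘ Δ)) f = -(211/128)x^5 + 5x^4 + (995/27)x^3 + (24385/144)x^2 + (985/3)x + 1119/4

the image equals g(x) = -(211/128)x^5 + 5x^4 + (995/27)x^3 + (24385/144)x^2 + (985/3)x + 1119/4


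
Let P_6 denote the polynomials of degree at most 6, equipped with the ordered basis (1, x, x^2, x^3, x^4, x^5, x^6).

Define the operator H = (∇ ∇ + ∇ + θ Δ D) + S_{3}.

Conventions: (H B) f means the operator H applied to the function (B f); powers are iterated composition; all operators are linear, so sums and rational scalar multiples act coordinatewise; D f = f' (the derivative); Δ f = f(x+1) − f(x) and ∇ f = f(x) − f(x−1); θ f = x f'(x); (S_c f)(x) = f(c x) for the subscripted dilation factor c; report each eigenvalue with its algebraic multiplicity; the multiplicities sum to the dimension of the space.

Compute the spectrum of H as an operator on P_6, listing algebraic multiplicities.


image of 1: 1
image of x: 3x + 1
image of x^2: 9x^2 + 2x + 1
image of x^3: 27x^3 + 3x^2 + 9x - 5
image of x^4: 81x^4 + 4x^3 + 30x^2 - 8x + 13
image of x^5: 243x^5 + 5x^4 + 70x^3 + 10x^2 + 85x - 29
image of x^6: 729x^6 + 6x^5 + 135x^4 + 80x^3 + 315x^2 - 144x + 61
the matrix is upper triangular; its diagonal is (1, 3, 9, 27, 81, 243, 729)
for a triangular matrix the eigenvalues are the diagonal entries, with algebraic multiplicity their repetition count

λ = 1 (multiplicity 1), λ = 3 (multiplicity 1), λ = 9 (multiplicity 1), λ = 27 (multiplicity 1), λ = 81 (multiplicity 1), λ = 243 (multiplicity 1), λ = 729 (multiplicity 1)


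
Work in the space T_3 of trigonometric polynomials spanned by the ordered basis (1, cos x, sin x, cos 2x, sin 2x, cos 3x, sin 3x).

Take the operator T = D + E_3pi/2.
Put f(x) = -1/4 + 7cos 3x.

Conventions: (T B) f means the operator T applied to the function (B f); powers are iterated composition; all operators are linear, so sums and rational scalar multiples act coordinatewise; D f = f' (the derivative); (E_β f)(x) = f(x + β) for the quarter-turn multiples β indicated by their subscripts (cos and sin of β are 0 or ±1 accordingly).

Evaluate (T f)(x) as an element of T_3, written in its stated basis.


D f = -21sin 3x
E_3pi/2 f = -1/4 - 7sin 3x
(D + E_3pi/2) f = -1/4 - 28sin 3x

the result is g(x) = -1/4 - 28sin 3x


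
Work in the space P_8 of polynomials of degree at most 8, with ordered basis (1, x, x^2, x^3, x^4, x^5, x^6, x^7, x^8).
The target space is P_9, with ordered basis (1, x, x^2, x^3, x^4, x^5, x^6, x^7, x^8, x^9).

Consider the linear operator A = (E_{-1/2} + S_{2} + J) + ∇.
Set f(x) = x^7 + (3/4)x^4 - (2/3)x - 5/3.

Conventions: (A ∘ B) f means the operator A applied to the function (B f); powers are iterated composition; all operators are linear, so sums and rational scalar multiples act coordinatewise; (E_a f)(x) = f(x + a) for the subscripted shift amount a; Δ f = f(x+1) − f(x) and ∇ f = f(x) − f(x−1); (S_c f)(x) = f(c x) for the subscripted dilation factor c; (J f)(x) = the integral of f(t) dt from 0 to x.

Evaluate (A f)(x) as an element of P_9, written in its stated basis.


the result is g(x) = (1/8)x^8 + 129x^7 + (7/2)x^6 - (78/5)x^5 + (347/8)x^4 - (501/16)x^3 + (1597/96)x^2 - (1523/192)x - 1297/384

E_{-1/2} f = x^7 - (7/2)x^6 + (21/4)x^5 - (29/8)x^4 + (11/16)x^3 + (15/32)x^2 - (179/192)x - 497/384
S_{2} f = 128x^7 + 12x^4 - (4/3)x - 5/3
J f = (1/8)x^8 + (3/20)x^5 - (1/3)x^2 - (5/3)x
(E_{-1/2} + S_{2} + J) f = (1/8)x^8 + 129x^7 - (7/2)x^6 + (27/5)x^5 + (67/8)x^4 + (11/16)x^3 + (13/96)x^2 - (755/192)x - 379/128
∇ f = 7x^6 - 21x^5 + 35x^4 - 32x^3 + (33/2)x^2 - 4x - 5/12
((E_{-1/2} + S_{2} + J) + ∇) f = (1/8)x^8 + 129x^7 + (7/2)x^6 - (78/5)x^5 + (347/8)x^4 - (501/16)x^3 + (1597/96)x^2 - (1523/192)x - 1297/384
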